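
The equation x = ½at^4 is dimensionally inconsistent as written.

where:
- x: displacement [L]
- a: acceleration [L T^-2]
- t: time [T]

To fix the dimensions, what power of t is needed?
The exponent of t should be 2: x = ½at^2

The LHS x has dimensions [L]; t has dimensions [T].
As written, the RHS ½at^4 (exponent 4 on t) has dimensions [L T^2], which does not match.
With exponent 2, the RHS ½at^2 has dimensions [L], matching the LHS.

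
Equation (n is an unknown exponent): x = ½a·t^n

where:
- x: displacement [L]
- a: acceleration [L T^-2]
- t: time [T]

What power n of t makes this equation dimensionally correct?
n = 2

x has dimensions [L]; t has dimensions [T].
The rest of the RHS has dimensions [L T^-2], so t^n must supply [T^2].
With n = 2: ½a·t^2 has dimensions [L], matching the LHS ✓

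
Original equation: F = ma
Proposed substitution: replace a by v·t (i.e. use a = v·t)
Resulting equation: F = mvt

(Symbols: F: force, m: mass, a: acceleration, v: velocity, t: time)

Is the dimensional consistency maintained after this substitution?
No

[a] = [L T^-2] and [v·t] = [L]. These differ, so the substitution replaces a quantity by one of different dimensions and the result F = mvt has LHS [L M T^-2] vs RHS [L M] — inconsistent.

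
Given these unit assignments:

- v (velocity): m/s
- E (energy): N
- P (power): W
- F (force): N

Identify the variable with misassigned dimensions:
E

The variable E (energy) should have units J, not N.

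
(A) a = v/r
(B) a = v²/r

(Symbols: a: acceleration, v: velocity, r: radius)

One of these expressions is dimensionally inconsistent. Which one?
(A)

(A) a = v/r: LHS [L T^-2], RHS [T^-1] ✗
(B) a = v²/r: LHS [L T^-2], RHS [L T^-2] ✓

Expression (A) a = v/r is dimensionally incorrect.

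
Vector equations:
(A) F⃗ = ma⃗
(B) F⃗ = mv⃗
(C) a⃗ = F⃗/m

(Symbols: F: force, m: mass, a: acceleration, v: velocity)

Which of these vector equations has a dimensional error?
(B) F⃗ = mv⃗

(A) F⃗ = ma⃗: LHS [L M T^-2], RHS [L M T^-2] ✓ — Force and acceleration are vectors, mass is a scalar
(B) F⃗ = mv⃗: LHS [L M T^-2], RHS [L M T^-1] ✗ — mass times velocity is momentum, not force; should be ma⃗
(C) a⃗ = F⃗/m: LHS [L T^-2], RHS [L T^-2] ✓ — force (vector) divided by mass (scalar)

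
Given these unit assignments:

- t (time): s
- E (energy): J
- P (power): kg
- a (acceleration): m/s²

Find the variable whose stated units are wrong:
P

The variable P (power) should have units W, not kg.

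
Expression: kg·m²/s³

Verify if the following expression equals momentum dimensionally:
No

The expression kg·m²/s³ has dimensions [L^2 M T^-3], but momentum has dimensions [L M T^-1].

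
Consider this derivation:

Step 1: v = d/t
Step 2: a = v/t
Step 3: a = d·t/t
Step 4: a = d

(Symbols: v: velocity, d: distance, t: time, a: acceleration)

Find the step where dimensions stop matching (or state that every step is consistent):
Step 3

Step 1: v = d/t → LHS [L T^-1], RHS [L T^-1] ✓
Step 2: a = v/t → LHS [L T^-2], RHS [L T^-2] ✓
Step 3: a = d·t/t → LHS [L T^-2], RHS [L] ✗

The first dimensional inconsistency appears in step 3: a = d·t/t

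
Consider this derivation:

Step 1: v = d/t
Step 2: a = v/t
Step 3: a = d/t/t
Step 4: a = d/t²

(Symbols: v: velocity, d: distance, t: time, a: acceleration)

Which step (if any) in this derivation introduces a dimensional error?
No step introduces an error — all steps are dimensionally consistent.

Step 1: v = d/t → LHS [L T^-1], RHS [L T^-1] ✓
Step 2: a = v/t → LHS [L T^-2], RHS [L T^-2] ✓
Step 3: a = d/t/t → LHS [L T^-2], RHS [L T^-2] ✓
Step 4: a = d/t² → LHS [L T^-2], RHS [L T^-2] ✓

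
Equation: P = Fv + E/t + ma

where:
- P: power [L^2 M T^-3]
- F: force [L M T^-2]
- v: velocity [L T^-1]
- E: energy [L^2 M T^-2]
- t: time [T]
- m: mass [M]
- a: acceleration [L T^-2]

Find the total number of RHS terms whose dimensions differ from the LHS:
1

LHS P: [L^2 M T^-3]
- Fv: [L^2 M T^-3] ✓
- E/t: [L^2 M T^-3] ✓
- ma: [L M T^-2] ✗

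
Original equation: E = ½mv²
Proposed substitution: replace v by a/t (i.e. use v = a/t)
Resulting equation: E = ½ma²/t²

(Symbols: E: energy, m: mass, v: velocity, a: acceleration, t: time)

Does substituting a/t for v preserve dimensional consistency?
No

[v] = [L T^-1] and [a/t] = [L T^-3]. These differ, so the substitution replaces a quantity by one of different dimensions and the result E = ½ma²/t² has LHS [L^2 M T^-2] vs RHS [L^2 M T^-6] — inconsistent.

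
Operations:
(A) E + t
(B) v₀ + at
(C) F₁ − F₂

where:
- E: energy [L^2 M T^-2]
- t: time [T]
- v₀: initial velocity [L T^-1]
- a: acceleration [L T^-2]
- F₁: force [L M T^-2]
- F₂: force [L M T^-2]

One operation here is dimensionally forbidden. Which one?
(A) E + t

(A) E + t: E [L^2 M T^-2] and t [T] — different dimensions cannot be added/subtracted ✗
(B) v₀ + at: v₀ [L T^-1] and at [L T^-1] — same dimensions ✓
(C) F₁ − F₂: F₁ [L M T^-2] and F₂ [L M T^-2] — same dimensions ✓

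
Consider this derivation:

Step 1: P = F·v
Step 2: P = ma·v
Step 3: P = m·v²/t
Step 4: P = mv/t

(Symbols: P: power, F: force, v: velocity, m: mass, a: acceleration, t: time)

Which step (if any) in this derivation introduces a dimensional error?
Step 4

Step 1: P = F·v → LHS [L^2 M T^-3], RHS [L^2 M T^-3] ✓
Step 2: P = ma·v → LHS [L^2 M T^-3], RHS [L^2 M T^-3] ✓
Step 3: P = m·v²/t → LHS [L^2 M T^-3], RHS [L^2 M T^-3] ✓
Step 4: P = mv/t → LHS [L^2 M T^-3], RHS [L M T^-2] ✗

The first dimensional inconsistency appears in step 4: P = mv/t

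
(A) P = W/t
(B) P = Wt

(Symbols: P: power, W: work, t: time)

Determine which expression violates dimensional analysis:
(B)

(A) P = W/t: LHS [L^2 M T^-3], RHS [L^2 M T^-3] ✓
(B) P = Wt: LHS [L^2 M T^-3], RHS [L^2 M T^-1] ✗

Expression (B) P = Wt is dimensionally incorrect.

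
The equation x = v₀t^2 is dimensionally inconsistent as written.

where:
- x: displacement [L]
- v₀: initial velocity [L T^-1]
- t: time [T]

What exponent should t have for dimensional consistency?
The exponent of t should be 1: x = v₀t

The LHS x has dimensions [L]; t has dimensions [T].
As written, the RHS v₀t^2 (exponent 2 on t) has dimensions [L T], which does not match.
With exponent 1, the RHS v₀t has dimensions [L], matching the LHS.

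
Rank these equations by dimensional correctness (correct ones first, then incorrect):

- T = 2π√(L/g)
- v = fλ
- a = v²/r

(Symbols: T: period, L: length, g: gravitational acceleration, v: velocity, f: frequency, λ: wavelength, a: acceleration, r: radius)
Dimensionally correct: T = 2π√(L/g), v = fλ, a = v²/r
Dimensionally incorrect: none
Ordered (correct first, then incorrect): T = 2π√(L/g), v = fλ, a = v²/r

- T = 2π√(L/g): LHS [T], RHS [T] → correct ✓
- v = fλ: LHS [L T^-1], RHS [L T^-1] → correct ✓
- a = v²/r: LHS [L T^-2], RHS [L T^-2] → correct ✓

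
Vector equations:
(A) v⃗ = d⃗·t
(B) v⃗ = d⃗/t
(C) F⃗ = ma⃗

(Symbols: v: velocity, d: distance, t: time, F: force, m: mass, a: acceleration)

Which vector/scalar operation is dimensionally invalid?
(A) v⃗ = d⃗·t

(A) v⃗ = d⃗·t: LHS [L T^-1], RHS [L T] ✗ — velocity is displacement per time; should be d⃗/t
(B) v⃗ = d⃗/t: LHS [L T^-1], RHS [L T^-1] ✓ — displacement (vector) divided by time (scalar)
(C) F⃗ = ma⃗: LHS [L M T^-2], RHS [L M T^-2] ✓ — Force and acceleration are vectors, mass is a scalar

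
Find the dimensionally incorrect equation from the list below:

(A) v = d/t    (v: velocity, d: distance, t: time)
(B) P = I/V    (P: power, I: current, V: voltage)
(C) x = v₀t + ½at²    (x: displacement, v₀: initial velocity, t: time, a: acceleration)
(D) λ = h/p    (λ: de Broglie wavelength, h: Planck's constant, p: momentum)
(B) P = I/V

The equation (B) P = I/V is dimensionally incorrect.

LHS (P): [L^2 M T^-3]
RHS (I/V): [I^2 L^-2 M^-1 T^3] ✗

The dimensions do not match. The other three equations balance.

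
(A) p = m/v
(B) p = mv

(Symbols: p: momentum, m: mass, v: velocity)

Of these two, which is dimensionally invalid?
(A)

(A) p = m/v: LHS [L M T^-1], RHS [L^-1 M T] ✗
(B) p = mv: LHS [L M T^-1], RHS [L M T^-1] ✓

Expression (A) p = m/v is dimensionally incorrect.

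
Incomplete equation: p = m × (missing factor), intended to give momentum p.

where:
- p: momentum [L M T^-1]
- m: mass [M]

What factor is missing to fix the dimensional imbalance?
v (velocity), dimensions [L T^-1]

p has dimensions [L M T^-1] and m has dimensions [M].
The missing factor must have dimensions [L M T^-1] / [M] = [L T^-1], i.e. velocity (v).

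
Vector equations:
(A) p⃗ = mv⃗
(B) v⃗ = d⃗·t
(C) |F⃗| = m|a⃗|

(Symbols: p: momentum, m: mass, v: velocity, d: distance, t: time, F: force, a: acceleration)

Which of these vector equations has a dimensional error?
(B) v⃗ = d⃗·t

(A) p⃗ = mv⃗: LHS [L M T^-1], RHS [L M T^-1] ✓ — mass (scalar) times velocity (vector)
(B) v⃗ = d⃗·t: LHS [L T^-1], RHS [L T] ✗ — velocity is displacement per time; should be d⃗/t
(C) |F⃗| = m|a⃗|: LHS [L M T^-2], RHS [L M T^-2] ✓ — magnitudes of vectors are scalars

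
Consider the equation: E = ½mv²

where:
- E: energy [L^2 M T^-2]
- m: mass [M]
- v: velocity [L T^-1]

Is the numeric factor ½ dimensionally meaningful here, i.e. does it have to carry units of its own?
No

E has dimensions [L^2 M T^-2] and mv² already has dimensions [L^2 M T^-2], so the equation balances without ½ contributing any dimensions. ½ is a pure (dimensionless) number; changing or removing it would not affect dimensional consistency.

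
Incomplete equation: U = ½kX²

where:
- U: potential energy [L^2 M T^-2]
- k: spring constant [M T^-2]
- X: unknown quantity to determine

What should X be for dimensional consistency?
X = x (displacement), dimensions [L]

U has dimensions [L^2 M T^-2]; the rest of the RHS (½k) has dimensions [M T^-2].
So X² must have dimensions [L^2], i.e. X has dimensions [L] — X = x (displacement).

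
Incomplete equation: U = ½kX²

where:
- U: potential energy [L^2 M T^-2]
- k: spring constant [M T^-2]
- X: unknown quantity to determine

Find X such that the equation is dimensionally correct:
X = x (displacement), dimensions [L]

U has dimensions [L^2 M T^-2]; the rest of the RHS (½k) has dimensions [M T^-2].
So X² must have dimensions [L^2], i.e. X has dimensions [L] — X = x (displacement).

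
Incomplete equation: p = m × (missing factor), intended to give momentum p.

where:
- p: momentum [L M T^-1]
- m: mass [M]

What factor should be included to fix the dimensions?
v (velocity), dimensions [L T^-1]

p has dimensions [L M T^-1] and m has dimensions [M].
The missing factor must have dimensions [L M T^-1] / [M] = [L T^-1], i.e. velocity (v).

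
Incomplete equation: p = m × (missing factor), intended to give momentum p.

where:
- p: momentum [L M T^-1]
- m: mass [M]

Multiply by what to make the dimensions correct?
v (velocity), dimensions [L T^-1]

p has dimensions [L M T^-1] and m has dimensions [M].
The missing factor must have dimensions [L M T^-1] / [M] = [L T^-1], i.e. velocity (v).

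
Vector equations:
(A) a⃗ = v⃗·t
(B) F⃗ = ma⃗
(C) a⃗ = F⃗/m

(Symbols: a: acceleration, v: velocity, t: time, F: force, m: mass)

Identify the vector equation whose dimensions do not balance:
(A) a⃗ = v⃗·t

(A) a⃗ = v⃗·t: LHS [L T^-2], RHS [L] ✗ — acceleration is velocity per time; should be v⃗/t
(B) F⃗ = ma⃗: LHS [L M T^-2], RHS [L M T^-2] ✓ — Force and acceleration are vectors, mass is a scalar
(C) a⃗ = F⃗/m: LHS [L T^-2], RHS [L T^-2] ✓ — force (vector) divided by mass (scalar)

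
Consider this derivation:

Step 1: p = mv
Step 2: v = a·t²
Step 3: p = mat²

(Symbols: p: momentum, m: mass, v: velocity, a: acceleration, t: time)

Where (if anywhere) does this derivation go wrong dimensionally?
Step 2

Step 1: p = mv → LHS [L M T^-1], RHS [L M T^-1] ✓
Step 2: v = a·t² → LHS [L T^-1], RHS [L] ✗

The first dimensional inconsistency appears in step 2: v = a·t²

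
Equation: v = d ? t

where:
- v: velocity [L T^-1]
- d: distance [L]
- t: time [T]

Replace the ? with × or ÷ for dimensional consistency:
division (÷): v = d ÷ t

v [L T^-1]; d [L]; t [T].
d × t → [L T] ✗
d ÷ t → [L T^-1] ✓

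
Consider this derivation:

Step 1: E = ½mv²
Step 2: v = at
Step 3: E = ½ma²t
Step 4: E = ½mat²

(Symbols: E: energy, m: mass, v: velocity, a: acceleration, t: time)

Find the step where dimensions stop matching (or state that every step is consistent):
Step 3

Step 1: E = ½mv² → LHS [L^2 M T^-2], RHS [L^2 M T^-2] ✓
Step 2: v = at → LHS [L T^-1], RHS [L T^-1] ✓
Step 3: E = ½ma²t → LHS [L^2 M T^-2], RHS [L^2 M T^-3] ✗

The first dimensional inconsistency appears in step 3: E = ½ma²t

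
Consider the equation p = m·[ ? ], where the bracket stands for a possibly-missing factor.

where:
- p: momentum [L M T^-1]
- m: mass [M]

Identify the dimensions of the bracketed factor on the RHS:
[L T^-1] — velocity (e.g. v)

p has dimensions [L M T^-1]; m has dimensions [M].
The bracketed factor must supply [L M T^-1] / [M] = [L T^-1].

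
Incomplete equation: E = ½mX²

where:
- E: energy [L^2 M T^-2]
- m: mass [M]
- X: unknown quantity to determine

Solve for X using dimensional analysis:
X = v (velocity), dimensions [L T^-1]

E has dimensions [L^2 M T^-2]; the rest of the RHS (½m) has dimensions [M].
So X² must have dimensions [L^2 T^-2], i.e. X has dimensions [L T^-1] — X = v (velocity).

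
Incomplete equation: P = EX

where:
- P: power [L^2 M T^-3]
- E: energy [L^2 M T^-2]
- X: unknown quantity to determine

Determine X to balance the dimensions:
X = f (inverse time / frequency (1/t)), dimensions [T^-1]

P has dimensions [L^2 M T^-3]; the rest of the RHS (E) has dimensions [L^2 M T^-2].
So X must have dimensions [T^-1] — X = f (inverse time / frequency (1/t)).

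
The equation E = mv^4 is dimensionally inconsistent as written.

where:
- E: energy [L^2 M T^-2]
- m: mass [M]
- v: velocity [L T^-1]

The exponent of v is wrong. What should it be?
The exponent of v should be 2: E = mv^2

The LHS E has dimensions [L^2 M T^-2]; v has dimensions [L T^-1].
As written, the RHS mv^4 (exponent 4 on v) has dimensions [L^4 M T^-4], which does not match.
With exponent 2, the RHS mv^2 has dimensions [L^2 M T^-2], matching the LHS.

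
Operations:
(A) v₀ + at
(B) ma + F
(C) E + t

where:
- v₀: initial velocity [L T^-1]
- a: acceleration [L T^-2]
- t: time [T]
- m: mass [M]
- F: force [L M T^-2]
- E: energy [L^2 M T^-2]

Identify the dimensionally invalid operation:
(C) E + t

(A) v₀ + at: v₀ [L T^-1] and at [L T^-1] — same dimensions ✓
(B) ma + F: ma [L M T^-2] and F [L M T^-2] — same dimensions ✓
(C) E + t: E [L^2 M T^-2] and t [T] — different dimensions cannot be added/subtracted ✗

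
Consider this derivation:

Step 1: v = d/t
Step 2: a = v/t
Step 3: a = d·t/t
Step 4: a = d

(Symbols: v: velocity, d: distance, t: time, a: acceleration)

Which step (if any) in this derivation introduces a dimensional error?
Step 3

Step 1: v = d/t → LHS [L T^-1], RHS [L T^-1] ✓
Step 2: a = v/t → LHS [L T^-2], RHS [L T^-2] ✓
Step 3: a = d·t/t → LHS [L T^-2], RHS [L] ✗

The first dimensional inconsistency appears in step 3: a = d·t/t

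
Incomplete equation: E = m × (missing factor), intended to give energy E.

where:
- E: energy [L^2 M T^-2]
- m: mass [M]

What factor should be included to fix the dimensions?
v² (velocity squared), dimensions [L^2 T^-2]

E has dimensions [L^2 M T^-2] and m has dimensions [M].
The missing factor must have dimensions [L^2 M T^-2] / [M] = [L^2 T^-2], i.e. velocity squared (v²).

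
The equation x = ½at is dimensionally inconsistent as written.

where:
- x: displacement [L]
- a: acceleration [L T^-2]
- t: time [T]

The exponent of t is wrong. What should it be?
The exponent of t should be 2: x = ½at^2

The LHS x has dimensions [L]; t has dimensions [T].
As written, the RHS ½at (exponent 1 on t) has dimensions [L T^-1], which does not match.
With exponent 2, the RHS ½at^2 has dimensions [L], matching the LHS.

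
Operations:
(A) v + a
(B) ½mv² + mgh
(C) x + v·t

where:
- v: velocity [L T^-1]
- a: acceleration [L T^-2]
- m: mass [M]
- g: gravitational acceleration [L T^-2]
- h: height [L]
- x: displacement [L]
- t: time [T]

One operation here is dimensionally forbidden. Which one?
(A) v + a

(A) v + a: v [L T^-1] and a [L T^-2] — different dimensions cannot be added/subtracted ✗
(B) ½mv² + mgh: ½mv² [L^2 M T^-2] and mgh [L^2 M T^-2] — same dimensions ✓
(C) x + v·t: x [L] and v·t [L] — same dimensions ✓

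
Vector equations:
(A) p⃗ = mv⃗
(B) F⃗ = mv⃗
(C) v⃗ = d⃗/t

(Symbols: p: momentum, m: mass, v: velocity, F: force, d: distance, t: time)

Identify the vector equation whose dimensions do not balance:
(B) F⃗ = mv⃗

(A) p⃗ = mv⃗: LHS [L M T^-1], RHS [L M T^-1] ✓ — mass (scalar) times velocity (vector)
(B) F⃗ = mv⃗: LHS [L M T^-2], RHS [L M T^-1] ✗ — mass times velocity is momentum, not force; should be ma⃗
(C) v⃗ = d⃗/t: LHS [L T^-1], RHS [L T^-1] ✓ — displacement (vector) divided by time (scalar)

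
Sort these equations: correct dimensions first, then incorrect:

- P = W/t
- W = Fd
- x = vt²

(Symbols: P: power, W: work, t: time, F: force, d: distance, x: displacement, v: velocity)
Dimensionally correct: P = W/t, W = Fd
Dimensionally incorrect: x = vt²
Ordered (correct first, then incorrect): P = W/t, W = Fd, x = vt²

- P = W/t: LHS [L^2 M T^-3], RHS [L^2 M T^-3] → correct ✓
- W = Fd: LHS [L^2 M T^-2], RHS [L^2 M T^-2] → correct ✓
- x = vt²: LHS [L], RHS [L T] → incorrect ✗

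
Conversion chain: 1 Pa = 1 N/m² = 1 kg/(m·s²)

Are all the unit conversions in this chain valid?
The chain is correct (no errors).

Correct: Pascal is Newton per square meter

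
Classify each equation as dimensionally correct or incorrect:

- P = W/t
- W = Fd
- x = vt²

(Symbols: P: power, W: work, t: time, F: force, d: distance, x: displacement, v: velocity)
Dimensionally correct: P = W/t, W = Fd
Dimensionally incorrect: x = vt²
Ordered (correct first, then incorrect): P = W/t, W = Fd, x = vt²

- P = W/t: LHS [L^2 M T^-3], RHS [L^2 M T^-3] → correct ✓
- W = Fd: LHS [L^2 M T^-2], RHS [L^2 M T^-2] → correct ✓
- x = vt²: LHS [L], RHS [L T] → incorrect ✗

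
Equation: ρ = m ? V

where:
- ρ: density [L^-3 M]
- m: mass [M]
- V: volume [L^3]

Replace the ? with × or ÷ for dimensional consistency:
division (÷): ρ = m ÷ V

ρ [L^-3 M]; m [M]; V [L^3].
m × V → [L^3 M] ✗
m ÷ V → [L^-3 M] ✓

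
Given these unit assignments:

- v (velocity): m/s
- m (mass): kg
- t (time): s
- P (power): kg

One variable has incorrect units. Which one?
P

The variable P (power) should have units W, not kg.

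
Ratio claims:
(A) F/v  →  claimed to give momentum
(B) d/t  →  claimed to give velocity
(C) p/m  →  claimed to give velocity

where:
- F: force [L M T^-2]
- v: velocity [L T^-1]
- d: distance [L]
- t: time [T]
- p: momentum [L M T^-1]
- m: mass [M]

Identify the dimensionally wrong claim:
(A) F/v does not give momentum

(A) F/v: [M T^-1] ≠ momentum [L M T^-1] ✗
(B) d/t: [L T^-1] = velocity [L T^-1] ✓
(C) p/m: [L T^-1] = velocity [L T^-1] ✓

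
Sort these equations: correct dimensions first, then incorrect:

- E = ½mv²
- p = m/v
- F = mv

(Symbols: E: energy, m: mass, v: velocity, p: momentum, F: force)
Dimensionally correct: E = ½mv²
Dimensionally incorrect: p = m/v, F = mv
Ordered (correct first, then incorrect): E = ½mv², p = m/v, F = mv

- E = ½mv²: LHS [L^2 M T^-2], RHS [L^2 M T^-2] → correct ✓
- p = m/v: LHS [L M T^-1], RHS [L^-1 M T] → incorrect ✗
- F = mv: LHS [L M T^-2], RHS [L M T^-1] → incorrect ✗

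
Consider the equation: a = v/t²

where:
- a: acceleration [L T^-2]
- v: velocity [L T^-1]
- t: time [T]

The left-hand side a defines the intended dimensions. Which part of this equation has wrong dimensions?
The right-hand side term v/t²

a has dimensions [L T^-2], but v/t² has dimensions [L T^-3], so the term v/t² is dimensionally wrong for a.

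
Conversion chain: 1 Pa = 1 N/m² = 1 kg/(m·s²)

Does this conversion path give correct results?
The chain is correct (no errors).

Correct: Pascal is Newton per square meter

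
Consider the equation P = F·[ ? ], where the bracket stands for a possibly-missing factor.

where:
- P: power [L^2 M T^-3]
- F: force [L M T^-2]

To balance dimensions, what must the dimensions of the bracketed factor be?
[L T^-1] — velocity (e.g. v)

P has dimensions [L^2 M T^-3]; F has dimensions [L M T^-2].
The bracketed factor must supply [L^2 M T^-3] / [L M T^-2] = [L T^-1].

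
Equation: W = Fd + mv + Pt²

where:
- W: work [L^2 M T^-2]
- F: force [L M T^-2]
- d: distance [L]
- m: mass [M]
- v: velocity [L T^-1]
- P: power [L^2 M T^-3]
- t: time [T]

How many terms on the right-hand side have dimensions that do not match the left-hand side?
2

LHS W: [L^2 M T^-2]
- Fd: [L^2 M T^-2] ✓
- mv: [L M T^-1] ✗
- Pt²: [L^2 M T^-1] ✗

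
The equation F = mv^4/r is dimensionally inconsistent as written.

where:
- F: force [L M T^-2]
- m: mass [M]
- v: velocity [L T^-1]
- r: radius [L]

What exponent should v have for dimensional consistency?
The exponent of v should be 2: F = mv^2/r

The LHS F has dimensions [L M T^-2]; v has dimensions [L T^-1].
As written, the RHS mv^4/r (exponent 4 on v) has dimensions [L^3 M T^-4], which does not match.
With exponent 2, the RHS mv^2/r has dimensions [L M T^-2], matching the LHS.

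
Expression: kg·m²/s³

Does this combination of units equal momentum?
No

The expression kg·m²/s³ has dimensions [L^2 M T^-3], but momentum has dimensions [L M T^-1].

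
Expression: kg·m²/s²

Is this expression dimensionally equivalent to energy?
Yes

The expression kg·m²/s² has dimensions [L^2 M T^-2], which is exactly energy [L^2 M T^-2].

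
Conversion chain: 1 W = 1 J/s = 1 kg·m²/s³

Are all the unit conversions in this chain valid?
The chain is correct (no errors).

Correct: Watt is Joule per second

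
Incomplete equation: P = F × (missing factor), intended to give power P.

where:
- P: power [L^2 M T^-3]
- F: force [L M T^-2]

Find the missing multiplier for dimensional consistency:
v (velocity), dimensions [L T^-1]

P has dimensions [L^2 M T^-3] and F has dimensions [L M T^-2].
The missing factor must have dimensions [L^2 M T^-3] / [L M T^-2] = [L T^-1], i.e. velocity (v).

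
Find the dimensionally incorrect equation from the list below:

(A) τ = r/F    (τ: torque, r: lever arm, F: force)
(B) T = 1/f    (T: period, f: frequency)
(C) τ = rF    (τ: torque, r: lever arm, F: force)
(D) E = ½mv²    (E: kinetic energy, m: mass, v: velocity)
(A) τ = r/F

The equation (A) τ = r/F is dimensionally incorrect.

LHS (τ): [L^2 M T^-2]
RHS (r/F): [M^-1 T^2] ✗

The dimensions do not match. The other three equations balance.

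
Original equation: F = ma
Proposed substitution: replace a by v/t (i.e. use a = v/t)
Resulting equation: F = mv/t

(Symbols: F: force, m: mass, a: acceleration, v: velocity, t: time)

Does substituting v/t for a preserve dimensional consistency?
Yes

[a] = [L T^-2] and [v/t] = [L T^-2]. These match, so the substitution replaces a quantity by one of the same dimensions and the result F = mv/t has LHS [L M T^-2] vs RHS [L M T^-2] — still consistent.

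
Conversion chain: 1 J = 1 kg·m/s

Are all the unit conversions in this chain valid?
The chain is incorrect (it contains an error).

Incorrect: Joule is kg·m²/s², not kg·m/s (that is momentum)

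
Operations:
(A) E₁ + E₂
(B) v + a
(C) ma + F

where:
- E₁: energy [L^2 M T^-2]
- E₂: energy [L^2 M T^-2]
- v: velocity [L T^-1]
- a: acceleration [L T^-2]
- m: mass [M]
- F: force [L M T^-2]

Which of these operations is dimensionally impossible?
(B) v + a

(A) E₁ + E₂: E₁ [L^2 M T^-2] and E₂ [L^2 M T^-2] — same dimensions ✓
(B) v + a: v [L T^-1] and a [L T^-2] — different dimensions cannot be added/subtracted ✗
(C) ma + F: ma [L M T^-2] and F [L M T^-2] — same dimensions ✓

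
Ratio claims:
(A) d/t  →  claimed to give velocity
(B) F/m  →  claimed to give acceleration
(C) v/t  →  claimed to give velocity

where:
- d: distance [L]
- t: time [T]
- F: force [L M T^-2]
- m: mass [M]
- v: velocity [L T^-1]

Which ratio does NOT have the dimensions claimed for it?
(C) v/t does not give velocity

(A) d/t: [L T^-1] = velocity [L T^-1] ✓
(B) F/m: [L T^-2] = acceleration [L T^-2] ✓
(C) v/t: [L T^-2] ≠ velocity [L T^-1] ✗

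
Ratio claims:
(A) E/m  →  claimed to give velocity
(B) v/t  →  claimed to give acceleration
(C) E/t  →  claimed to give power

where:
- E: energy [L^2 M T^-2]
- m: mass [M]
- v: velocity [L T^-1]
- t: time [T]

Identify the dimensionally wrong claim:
(A) E/m does not give velocity

(A) E/m: [L^2 T^-2] ≠ velocity [L T^-1] ✗
(B) v/t: [L T^-2] = acceleration [L T^-2] ✓
(C) E/t: [L^2 M T^-3] = power [L^2 M T^-3] ✓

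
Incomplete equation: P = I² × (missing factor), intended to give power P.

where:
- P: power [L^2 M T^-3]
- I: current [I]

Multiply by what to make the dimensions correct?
R (resistance), dimensions [I^-2 L^2 M T^-3]

P has dimensions [L^2 M T^-3] and I² has dimensions [I^2].
The missing factor must have dimensions [L^2 M T^-3] / [I^2] = [I^-2 L^2 M T^-3], i.e. resistance (R).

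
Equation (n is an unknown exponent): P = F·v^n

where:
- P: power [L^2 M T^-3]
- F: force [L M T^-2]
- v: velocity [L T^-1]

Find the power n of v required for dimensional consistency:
n = 1

P has dimensions [L^2 M T^-3]; v has dimensions [L T^-1].
The rest of the RHS has dimensions [L M T^-2], so v^n must supply [L T^-1].
With n = 1: F·v^1 has dimensions [L^2 M T^-3], matching the LHS ✓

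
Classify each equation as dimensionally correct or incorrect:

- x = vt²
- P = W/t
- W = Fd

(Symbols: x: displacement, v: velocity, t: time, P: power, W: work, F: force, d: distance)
Dimensionally correct: P = W/t, W = Fd
Dimensionally incorrect: x = vt²
Ordered (correct first, then incorrect): P = W/t, W = Fd, x = vt²

- x = vt²: LHS [L], RHS [L T] → incorrect ✗
- P = W/t: LHS [L^2 M T^-3], RHS [L^2 M T^-3] → correct ✓
- W = Fd: LHS [L^2 M T^-2], RHS [L^2 M T^-2] → correct ✓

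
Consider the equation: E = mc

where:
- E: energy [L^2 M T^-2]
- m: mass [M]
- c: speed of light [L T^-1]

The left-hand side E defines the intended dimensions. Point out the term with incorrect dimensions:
The right-hand side term mc

E has dimensions [L^2 M T^-2], but mc has dimensions [L M T^-1], so the term mc is dimensionally wrong for E.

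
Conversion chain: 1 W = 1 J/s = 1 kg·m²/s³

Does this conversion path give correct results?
The chain is correct (no errors).

Correct: Watt is Joule per second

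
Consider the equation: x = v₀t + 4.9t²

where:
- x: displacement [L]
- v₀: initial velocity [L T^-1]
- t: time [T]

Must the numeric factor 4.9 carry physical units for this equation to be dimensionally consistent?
Yes

x has dimensions [L], while t² alone has dimensions [T^2]. For the equation to balance, the factor 4.9 must carry dimensions [L T^-2] — it is a dimensional constant (a numerical value of a physical quantity with its units suppressed), not a pure number.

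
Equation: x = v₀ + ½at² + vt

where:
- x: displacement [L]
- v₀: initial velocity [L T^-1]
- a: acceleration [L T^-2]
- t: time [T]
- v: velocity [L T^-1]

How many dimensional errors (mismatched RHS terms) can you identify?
1

LHS x: [L]
- v₀: [L T^-1] ✗
- ½at²: [L] ✓
- vt: [L] ✓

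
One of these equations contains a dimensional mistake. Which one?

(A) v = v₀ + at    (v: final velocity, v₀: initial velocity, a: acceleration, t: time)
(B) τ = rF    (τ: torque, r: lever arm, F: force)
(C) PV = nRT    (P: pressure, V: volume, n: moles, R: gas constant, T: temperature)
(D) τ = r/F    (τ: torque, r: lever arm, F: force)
(D) τ = r/F

The equation (D) τ = r/F is dimensionally incorrect.

LHS (τ): [L^2 M T^-2]
RHS (r/F): [M^-1 T^2] ✗

The dimensions do not match. The other three equations balance.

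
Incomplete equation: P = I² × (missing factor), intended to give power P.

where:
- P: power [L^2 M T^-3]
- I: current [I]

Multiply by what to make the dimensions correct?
R (resistance), dimensions [I^-2 L^2 M T^-3]

P has dimensions [L^2 M T^-3] and I² has dimensions [I^2].
The missing factor must have dimensions [L^2 M T^-3] / [I^2] = [I^-2 L^2 M T^-3], i.e. resistance (R).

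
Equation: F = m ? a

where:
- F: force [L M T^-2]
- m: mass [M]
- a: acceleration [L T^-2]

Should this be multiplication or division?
multiplication (×): F = m × a

F [L M T^-2]; m [M]; a [L T^-2].
m × a → [L M T^-2] ✓
m ÷ a → [L^-1 M T^2] ✗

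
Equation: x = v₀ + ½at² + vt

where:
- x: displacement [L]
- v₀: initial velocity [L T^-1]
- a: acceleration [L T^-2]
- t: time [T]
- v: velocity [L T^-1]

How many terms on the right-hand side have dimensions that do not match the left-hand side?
1

LHS x: [L]
- v₀: [L T^-1] ✗
- ½at²: [L] ✓
- vt: [L] ✓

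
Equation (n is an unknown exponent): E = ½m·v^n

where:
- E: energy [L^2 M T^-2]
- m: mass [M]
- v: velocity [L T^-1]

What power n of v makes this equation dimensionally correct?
n = 2

E has dimensions [L^2 M T^-2]; v has dimensions [L T^-1].
The rest of the RHS has dimensions [M], so v^n must supply [L^2 T^-2].
With n = 2: ½m·v^2 has dimensions [L^2 M T^-2], matching the LHS ✓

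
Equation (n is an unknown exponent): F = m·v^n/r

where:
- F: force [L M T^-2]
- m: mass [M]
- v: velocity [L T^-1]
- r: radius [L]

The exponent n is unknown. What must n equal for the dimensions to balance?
n = 2

F has dimensions [L M T^-2]; v has dimensions [L T^-1].
The rest of the RHS has dimensions [L^-1 M], so v^n must supply [L^2 T^-2].
With n = 2: m·v^2/r has dimensions [L M T^-2], matching the LHS ✓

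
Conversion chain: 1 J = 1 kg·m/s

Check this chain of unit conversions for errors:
The chain is incorrect (it contains an error).

Incorrect: Joule is kg·m²/s², not kg·m/s (that is momentum)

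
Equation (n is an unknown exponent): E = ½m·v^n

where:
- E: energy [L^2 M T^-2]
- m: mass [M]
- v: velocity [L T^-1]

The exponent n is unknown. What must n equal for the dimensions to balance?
n = 2

E has dimensions [L^2 M T^-2]; v has dimensions [L T^-1].
The rest of the RHS has dimensions [M], so v^n must supply [L^2 T^-2].
With n = 2: ½m·v^2 has dimensions [L^2 M T^-2], matching the LHS ✓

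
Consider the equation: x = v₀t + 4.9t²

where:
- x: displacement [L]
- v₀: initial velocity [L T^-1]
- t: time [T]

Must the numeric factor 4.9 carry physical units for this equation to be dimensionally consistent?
Yes

x has dimensions [L], while t² alone has dimensions [T^2]. For the equation to balance, the factor 4.9 must carry dimensions [L T^-2] — it is a dimensional constant (a numerical value of a physical quantity with its units suppressed), not a pure number.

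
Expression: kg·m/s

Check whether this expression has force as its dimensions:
No

The expression kg·m/s has dimensions [L M T^-1], but force has dimensions [L M T^-2].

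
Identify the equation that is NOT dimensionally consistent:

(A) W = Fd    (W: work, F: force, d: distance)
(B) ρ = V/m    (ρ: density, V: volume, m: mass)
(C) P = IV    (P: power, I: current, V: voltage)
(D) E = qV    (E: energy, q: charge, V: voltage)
(B) ρ = V/m

The equation (B) ρ = V/m is dimensionally incorrect.

LHS (ρ): [L^-3 M]
RHS (V/m): [L^3 M^-1] ✗

The dimensions do not match. The other three equations balance.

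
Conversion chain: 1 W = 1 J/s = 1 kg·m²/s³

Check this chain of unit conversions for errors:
The chain is correct (no errors).

Correct: Watt is Joule per second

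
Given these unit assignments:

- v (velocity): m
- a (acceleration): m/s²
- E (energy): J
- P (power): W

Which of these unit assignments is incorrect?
v

The variable v (velocity) should have units m/s, not m.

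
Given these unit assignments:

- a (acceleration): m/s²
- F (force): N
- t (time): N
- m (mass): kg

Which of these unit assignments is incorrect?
t

The variable t (time) should have units s, not N.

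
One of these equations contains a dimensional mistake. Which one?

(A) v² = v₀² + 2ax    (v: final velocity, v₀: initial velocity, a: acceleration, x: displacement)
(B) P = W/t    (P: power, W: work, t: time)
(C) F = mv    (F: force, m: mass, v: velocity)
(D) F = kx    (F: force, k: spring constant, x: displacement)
(C) F = mv

The equation (C) F = mv is dimensionally incorrect.

LHS (F): [L M T^-2]
RHS (mv): [L M T^-1] ✗

The dimensions do not match. The other three equations balance.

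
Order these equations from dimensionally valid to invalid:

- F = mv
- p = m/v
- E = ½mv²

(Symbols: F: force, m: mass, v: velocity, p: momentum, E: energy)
Dimensionally correct: E = ½mv²
Dimensionally incorrect: F = mv, p = m/v
Ordered (correct first, then incorrect): E = ½mv², F = mv, p = m/v

- F = mv: LHS [L M T^-2], RHS [L M T^-1] → incorrect ✗
- p = m/v: LHS [L M T^-1], RHS [L^-1 M T] → incorrect ✗
- E = ½mv²: LHS [L^2 M T^-2], RHS [L^2 M T^-2] → correct ✓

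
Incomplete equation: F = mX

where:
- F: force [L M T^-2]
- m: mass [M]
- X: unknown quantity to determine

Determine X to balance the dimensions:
X = a (acceleration), dimensions [L T^-2]

F has dimensions [L M T^-2]; the rest of the RHS (m) has dimensions [M].
So X must have dimensions [L T^-2] — X = a (acceleration).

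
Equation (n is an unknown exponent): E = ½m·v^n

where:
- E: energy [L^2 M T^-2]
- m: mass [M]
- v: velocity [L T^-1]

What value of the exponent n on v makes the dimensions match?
n = 2

E has dimensions [L^2 M T^-2]; v has dimensions [L T^-1].
The rest of the RHS has dimensions [M], so v^n must supply [L^2 T^-2].
With n = 2: ½m·v^2 has dimensions [L^2 M T^-2], matching the LHS ✓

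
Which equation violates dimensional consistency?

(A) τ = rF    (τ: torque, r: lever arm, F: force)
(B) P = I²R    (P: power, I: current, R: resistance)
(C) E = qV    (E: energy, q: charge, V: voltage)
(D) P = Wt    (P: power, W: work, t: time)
(D) P = Wt

The equation (D) P = Wt is dimensionally incorrect.

LHS (P): [L^2 M T^-3]
RHS (Wt): [L^2 M T^-1] ✗

The dimensions do not match. The other three equations balance.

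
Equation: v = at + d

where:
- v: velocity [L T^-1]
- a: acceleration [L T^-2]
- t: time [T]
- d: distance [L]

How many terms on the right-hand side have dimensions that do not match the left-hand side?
1

LHS v: [L T^-1]
- at: [L T^-1] ✓
- d: [L] ✗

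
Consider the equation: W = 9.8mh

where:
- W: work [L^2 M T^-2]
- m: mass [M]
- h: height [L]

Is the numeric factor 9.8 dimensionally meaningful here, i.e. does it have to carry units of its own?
Yes

W has dimensions [L^2 M T^-2], while mh alone has dimensions [L M]. For the equation to balance, the factor 9.8 must carry dimensions [L T^-2] — it is a dimensional constant (a numerical value of a physical quantity with its units suppressed), not a pure number.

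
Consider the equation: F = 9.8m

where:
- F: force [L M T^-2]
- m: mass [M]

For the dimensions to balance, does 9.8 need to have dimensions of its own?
Yes

F has dimensions [L M T^-2], while m alone has dimensions [M]. For the equation to balance, the factor 9.8 must carry dimensions [L T^-2] — it is a dimensional constant (a numerical value of a physical quantity with its units suppressed), not a pure number.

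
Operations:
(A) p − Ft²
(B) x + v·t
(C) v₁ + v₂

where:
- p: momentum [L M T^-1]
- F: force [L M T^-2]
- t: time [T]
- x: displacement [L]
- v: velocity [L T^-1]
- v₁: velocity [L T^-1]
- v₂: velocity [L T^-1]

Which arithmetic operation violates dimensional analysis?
(A) p − Ft²

(A) p − Ft²: p [L M T^-1] and Ft² [L M] — different dimensions cannot be added/subtracted ✗
(B) x + v·t: x [L] and v·t [L] — same dimensions ✓
(C) v₁ + v₂: v₁ [L T^-1] and v₂ [L T^-1] — same dimensions ✓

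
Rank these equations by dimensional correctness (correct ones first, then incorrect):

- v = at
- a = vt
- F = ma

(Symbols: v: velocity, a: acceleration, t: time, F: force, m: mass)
Dimensionally correct: v = at, F = ma
Dimensionally incorrect: a = vt
Ordered (correct first, then incorrect): v = at, F = ma, a = vt

- v = at: LHS [L T^-1], RHS [L T^-1] → correct ✓
- a = vt: LHS [L T^-2], RHS [L] → incorrect ✗
- F = ma: LHS [L M T^-2], RHS [L M T^-2] → correct ✓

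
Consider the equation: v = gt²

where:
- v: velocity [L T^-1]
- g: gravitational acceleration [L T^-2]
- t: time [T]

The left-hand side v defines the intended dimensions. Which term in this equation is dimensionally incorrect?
The right-hand side term gt²

v has dimensions [L T^-1], but gt² has dimensions [L], so the term gt² is dimensionally wrong for v.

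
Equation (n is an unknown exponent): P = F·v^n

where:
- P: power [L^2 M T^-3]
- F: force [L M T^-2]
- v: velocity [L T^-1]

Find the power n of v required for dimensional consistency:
n = 1

P has dimensions [L^2 M T^-3]; v has dimensions [L T^-1].
The rest of the RHS has dimensions [L M T^-2], so v^n must supply [L T^-1].
With n = 1: F·v^1 has dimensions [L^2 M T^-3], matching the LHS ✓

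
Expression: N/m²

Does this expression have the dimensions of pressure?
Yes

The expression N/m² has dimensions [L^-1 M T^-2], which is exactly pressure [L^-1 M T^-2].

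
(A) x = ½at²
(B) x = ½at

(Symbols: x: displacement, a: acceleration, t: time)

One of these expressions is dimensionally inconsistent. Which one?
(B)

(A) x = ½at²: LHS [L], RHS [L] ✓
(B) x = ½at: LHS [L], RHS [L T^-1] ✗

Expression (B) x = ½at is dimensionally incorrect.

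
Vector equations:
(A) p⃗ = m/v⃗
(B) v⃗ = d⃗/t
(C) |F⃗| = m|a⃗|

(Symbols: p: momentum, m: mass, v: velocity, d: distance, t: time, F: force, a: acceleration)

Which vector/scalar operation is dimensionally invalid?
(A) p⃗ = m/v⃗

(A) p⃗ = m/v⃗: LHS [L M T^-1], RHS [L^-1 M T] ✗ — momentum is mass times velocity; should be mv⃗ (and division by a vector is undefined)
(B) v⃗ = d⃗/t: LHS [L T^-1], RHS [L T^-1] ✓ — displacement (vector) divided by time (scalar)
(C) |F⃗| = m|a⃗|: LHS [L M T^-2], RHS [L M T^-2] ✓ — magnitudes of vectors are scalars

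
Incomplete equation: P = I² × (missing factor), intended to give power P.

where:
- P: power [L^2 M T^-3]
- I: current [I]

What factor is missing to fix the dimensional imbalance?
R (resistance), dimensions [I^-2 L^2 M T^-3]

P has dimensions [L^2 M T^-3] and I² has dimensions [I^2].
The missing factor must have dimensions [L^2 M T^-3] / [I^2] = [I^-2 L^2 M T^-3], i.e. resistance (R).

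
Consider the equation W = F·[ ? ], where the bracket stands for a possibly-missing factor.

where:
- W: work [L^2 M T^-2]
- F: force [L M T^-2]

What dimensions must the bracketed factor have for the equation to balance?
[L] — length (e.g. a distance d)

W has dimensions [L^2 M T^-2]; F has dimensions [L M T^-2].
The bracketed factor must supply [L^2 M T^-2] / [L M T^-2] = [L].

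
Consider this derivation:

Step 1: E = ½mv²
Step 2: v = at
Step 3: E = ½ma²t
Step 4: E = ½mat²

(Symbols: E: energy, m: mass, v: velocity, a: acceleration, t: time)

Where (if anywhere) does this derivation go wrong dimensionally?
Step 3

Step 1: E = ½mv² → LHS [L^2 M T^-2], RHS [L^2 M T^-2] ✓
Step 2: v = at → LHS [L T^-1], RHS [L T^-1] ✓
Step 3: E = ½ma²t → LHS [L^2 M T^-2], RHS [L^2 M T^-3] ✗

The first dimensional inconsistency appears in step 3: E = ½ma²t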